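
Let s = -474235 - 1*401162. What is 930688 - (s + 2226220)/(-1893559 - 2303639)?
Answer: 3906283163047/4197198 ≈ 9.3069e+5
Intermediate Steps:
s = -875397 (s = -474235 - 401162 = -875397)
930688 - (s + 2226220)/(-1893559 - 2303639) = 930688 - (-875397 + 2226220)/(-1893559 - 2303639) = 930688 - 1350823/(-4197198) = 930688 - 1350823*(-1)/4197198 = 930688 - 1*(-1350823/4197198) = 930688 + 1350823/4197198 = 3906283163047/4197198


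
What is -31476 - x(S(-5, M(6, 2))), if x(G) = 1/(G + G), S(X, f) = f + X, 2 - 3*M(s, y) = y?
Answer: -314759/10 ≈ -31476.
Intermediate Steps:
M(s, y) = ⅔ - y/3
S(X, f) = X + f
x(G) = 1/(2*G)
-31476 - x(S(-5, M(6, 2))) = -31476 - 1/(2*(-5 + (⅔ - ⅓*2))) = -31476 - 1/(2*(-5 + (⅔ - ⅔))) = -31476 - 1/(2*(-5 + 0)) = -31476 - 1/(2*(-5)) = -31476 - (-1)/(2*5) = -31476 - 1*(-⅒) = -31476 + ⅒ = -314759/10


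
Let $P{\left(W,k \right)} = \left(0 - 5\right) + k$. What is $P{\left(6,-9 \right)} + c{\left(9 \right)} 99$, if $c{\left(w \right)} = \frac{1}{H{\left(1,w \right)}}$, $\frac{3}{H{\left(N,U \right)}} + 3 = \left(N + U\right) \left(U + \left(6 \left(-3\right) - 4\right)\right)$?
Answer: $-4403$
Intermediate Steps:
$P{\left(W,k \right)} = -5 + k$
$H{\left(N,U \right)} = \frac{3}{-3 + \left(-22 + U\right) \left(N + U\right)}$ ($H{\left(N,U \right)} = \frac{3}{-3 + \left(N + U\right) \left(U + \left(6 \left(-3\right) - 4\right)\right)} = \frac{3}{-3 + \left(N + U\right) \left(U - 22\right)} = \frac{3}{-3 + \left(N + U\right) \left(-22 + U\right)} = \frac{3}{-3 + \left(-22 + U\right) \left(N + U\right)}$)
$c{\left(w \right)} = - \frac{25}{3} - 7 w + \frac{w^{2}}{3}$ ($c{\left(w \right)} = \frac{1}{3 \frac{1}{-3 + w^{2} - 22 - 22 w + 1 w}} = \frac{1}{3 \frac{1}{-3 + w^{2} - 22 - 22 w + w}} = \frac{1}{3 \frac{1}{-25 + w^{2} - 21 w}} = - \frac{25}{3} - 7 w + \frac{w^{2}}{3}$)
$P{\left(6,-9 \right)} + c{\left(9 \right)} 99 = \left(-5 - 9\right) + \left(- \frac{25}{3} - 63 + \frac{9^{2}}{3}\right) 99 = -14 + \left(- \frac{25}{3} - 63 + \frac{1}{3} \cdot 81\right) 99 = -14 + \left(- \frac{25}{3} - 63 + 27\right) 99 = -14 - 4389 = -4403$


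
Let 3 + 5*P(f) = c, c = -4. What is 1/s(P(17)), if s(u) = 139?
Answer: 1/139 ≈ 0.0071942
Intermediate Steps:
P(f) = -7/5 (P(f) = -⅗ + (⅕)*(-4) = -⅗ - ⅘ = -7/5)
1/s(P(17)) = 1/139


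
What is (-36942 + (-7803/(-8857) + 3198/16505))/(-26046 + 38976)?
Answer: -105886298319/37062142550 ≈ -2.8570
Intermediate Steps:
(-36942 + (-7803/(-8857) + 3198/16505))/(-26046 + 38976) = (-36942 + (-7803*(-1/8857) + 3198*(1/16505)))/12930 = (-36942 + (459/521 + 3198/16505))*(1/12930) = (-36942 + 9241953/8599105)*(1/12930) = -317658894957/8599105*1/12930 = -105886298319/37062142550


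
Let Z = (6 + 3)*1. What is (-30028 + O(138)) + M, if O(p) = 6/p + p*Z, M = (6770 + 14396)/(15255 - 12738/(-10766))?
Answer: -27184906758662/944426391 ≈ -28785.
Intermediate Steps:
Z = 9 (Z = 9*1 = 9)
M = 56968289/41062017 (M = 21166/(15255 - 12738*(-1/10766)) = 21166/(15255 + 6369/5383) = 21166/(82124034/5383) = 21166*(5383/82124034) = 56968289/41062017 ≈ 1.3874)
O(p) = 6/p + 9*p (O(p) = 6/p + p*9 = 6/p + 9*p)
(-30028 + O(138)) + M = (-30028 + (6/138 + 9*138)) + 56968289/41062017 = (-30028 + (6*(1/138) + 1242)) + 56968289/41062017 = (-30028 + (1/23 + 1242)) + 56968289/41062017 = (-30028 + 28567/23) + 56968289/41062017 = -662077/23 + 56968289/41062017 = -27184906758662/944426391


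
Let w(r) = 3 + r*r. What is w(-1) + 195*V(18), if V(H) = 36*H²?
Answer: 2274484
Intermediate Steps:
w(r) = 3 + r²
w(-1) + 195*V(18) = (3 + (-1)²) + 195*(36*18²) = (3 + 1) + 195*(36*324) = 4 + 195*11664 = 4 + 2274480 = 2274484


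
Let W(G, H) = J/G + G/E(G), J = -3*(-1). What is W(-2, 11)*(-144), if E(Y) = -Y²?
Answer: 144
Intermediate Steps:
J = 3
W(G, H) = 2/G (W(G, H) = 3/G + G/((-G²)) = 3/G + G*(-1/G²) = 3/G - 1/G = 2/G)
W(-2, 11)*(-144) = (2/(-2))*(-144) = (2*(-½))*(-144) = -1*(-144) = 144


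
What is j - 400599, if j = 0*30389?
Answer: -400599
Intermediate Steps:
j = 0
j - 400599 = 0 - 400599 = -400599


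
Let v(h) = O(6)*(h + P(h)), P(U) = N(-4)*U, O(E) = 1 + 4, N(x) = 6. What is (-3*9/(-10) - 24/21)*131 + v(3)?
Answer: 21629/70 ≈ 308.99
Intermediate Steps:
O(E) = 5
P(U) = 6*U
v(h) = 35*h (v(h) = 5*(h + 6*h) = 5*(7*h) = 35*h)
(-3*9/(-10) - 24/21)*131 + v(3) = (-3*9/(-10) - 24/21)*131 + 35*3 = (-27*(-⅒) - 24*1/21)*131 + 105 = (27/10 - 8/7)*131 + 105 = (109/70)*131 + 105 = 14279/70 + 105 = 21629/70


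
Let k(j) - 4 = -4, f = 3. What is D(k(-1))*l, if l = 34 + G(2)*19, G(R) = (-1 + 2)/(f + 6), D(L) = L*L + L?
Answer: 0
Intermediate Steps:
k(j) = 0 (k(j) = 4 - 4 = 0)
D(L) = L + L² (D(L) = L² + L = L + L²)
G(R) = ⅑ (G(R) = (-1 + 2)/(3 + 6) = 1/9 = 1*(⅑) = ⅑)
l = 325/9 (l = 34 + (⅑)*19 = 34 + 19/9 = 325/9 ≈ 36.111)
D(k(-1))*l = (0*(1 + 0))*(325/9) = (0*1)*(325/9) = 0*(325/9) = 0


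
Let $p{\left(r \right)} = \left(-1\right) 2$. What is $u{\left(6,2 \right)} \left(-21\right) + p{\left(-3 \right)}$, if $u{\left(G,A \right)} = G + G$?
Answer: $-254$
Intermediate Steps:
$p{\left(r \right)} = -2$
$u{\left(G,A \right)} = 2 G$
$u{\left(6,2 \right)} \left(-21\right) + p{\left(-3 \right)} = 2 \cdot 6 \left(-21\right) - 2 = 12 \left(-21\right) - 2 = -252 - 2 = -254$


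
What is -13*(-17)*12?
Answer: 2652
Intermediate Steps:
-13*(-17)*12 = 221*12 = 2652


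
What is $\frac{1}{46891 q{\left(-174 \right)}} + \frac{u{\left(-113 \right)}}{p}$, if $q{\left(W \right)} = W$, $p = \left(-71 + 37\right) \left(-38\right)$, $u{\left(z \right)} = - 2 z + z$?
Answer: $\frac{460984775}{5270735964} \approx 0.087461$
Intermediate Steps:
$u{\left(z \right)} = - z$
$p = 1292$ ($p = \left(-34\right) \left(-38\right) = 1292$)
$\frac{1}{46891 q{\left(-174 \right)}} + \frac{u{\left(-113 \right)}}{p} = \frac{1}{46891 \left(-174\right)} + \frac{\left(-1\right) \left(-113\right)}{1292} = \frac{1}{46891} \left(- \frac{1}{174}\right) + 113 \cdot \frac{1}{1292} = - \frac{1}{8159034} + \frac{113}{1292} = \frac{460984775}{5270735964}$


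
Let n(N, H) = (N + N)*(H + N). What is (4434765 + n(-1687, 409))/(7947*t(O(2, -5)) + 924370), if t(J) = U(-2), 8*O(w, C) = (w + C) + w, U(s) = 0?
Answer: 8746737/924370 ≈ 9.4624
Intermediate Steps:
O(w, C) = w/4 + C/8 (O(w, C) = ((w + C) + w)/8 = ((C + w) + w)/8 = (C + 2*w)/8 = w/4 + C/8)
t(J) = 0
n(N, H) = 2*N*(H + N) (n(N, H) = (2*N)*(H + N) = 2*N*(H + N))
(4434765 + n(-1687, 409))/(7947*t(O(2, -5)) + 924370) = (4434765 + 2*(-1687)*(409 - 1687))/(7947*0 + 924370) = (4434765 + 2*(-1687)*(-1278))/(0 + 924370) = (4434765 + 4311972)/924370 = 8746737*(1/924370) = 8746737/924370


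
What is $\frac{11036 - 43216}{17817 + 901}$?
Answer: $- \frac{16090}{9359} \approx -1.7192$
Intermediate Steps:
$\frac{11036 - 43216}{17817 + 901} = - \frac{32180}{18718} = \left(-32180\right) \frac{1}{18718} = - \frac{16090}{9359}$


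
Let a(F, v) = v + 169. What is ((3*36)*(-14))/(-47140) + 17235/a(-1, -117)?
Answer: 203134131/612820 ≈ 331.47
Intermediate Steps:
a(F, v) = 169 + v
((3*36)*(-14))/(-47140) + 17235/a(-1, -117) = ((3*36)*(-14))/(-47140) + 17235/(169 - 117) = (108*(-14))*(-1/47140) + 17235/52 = -1512*(-1/47140) + 17235*(1/52) = 378/11785 + 17235/52 = 203134131/612820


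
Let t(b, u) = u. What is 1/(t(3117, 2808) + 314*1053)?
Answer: 1/333450 ≈ 2.9989e-6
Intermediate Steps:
1/(t(3117, 2808) + 314*1053) = 1/(2808 + 314*1053) = 1/(2808 + 330642) = 1/333450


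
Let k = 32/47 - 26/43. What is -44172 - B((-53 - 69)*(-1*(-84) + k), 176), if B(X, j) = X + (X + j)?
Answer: -48167316/2021 ≈ -23833.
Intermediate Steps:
k = 154/2021 (k = 32*(1/47) - 26*1/43 = 32/47 - 26/43 = 154/2021 ≈ 0.076200)
B(X, j) = j + 2*X
-44172 - B((-53 - 69)*(-1*(-84) + k), 176) = -44172 - (176 + 2*((-53 - 69)*(-1*(-84) + 154/2021))) = -44172 - (176 + 2*(-122*(84 + 154/2021))) = -44172 - (176 + 2*(-122*169918/2021)) = -44172 - (176 + 2*(-20729996/2021)) = -44172 - (176 - 41459992/2021) = -44172 - 1*(-41104296/2021) = -44172 + 41104296/2021 = -48167316/2021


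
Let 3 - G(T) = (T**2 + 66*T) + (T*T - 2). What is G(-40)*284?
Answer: -157620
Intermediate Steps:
G(T) = 5 - 66*T - 2*T**2 (G(T) = 3 - ((T**2 + 66*T) + (T*T - 2)) = 3 - ((T**2 + 66*T) + (T**2 - 2)) = 3 - ((T**2 + 66*T) + (-2 + T**2)) = 3 - (-2 + 2*T**2 + 66*T) = 3 + (2 - 66*T - 2*T**2) = 5 - 66*T - 2*T**2)
G(-40)*284 = (5 - 66*(-40) - 2*(-40)**2)*284 = (5 + 2640 - 2*1600)*284 = (5 + 2640 - 3200)*284 = -555*284 = -157620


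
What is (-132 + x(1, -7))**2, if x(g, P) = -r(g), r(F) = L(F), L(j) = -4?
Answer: 16384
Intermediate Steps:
r(F) = -4
x(g, P) = 4 (x(g, P) = -1*(-4) = 4)
(-132 + x(1, -7))**2 = (-132 + 4)**2 = (-128)**2 = 16384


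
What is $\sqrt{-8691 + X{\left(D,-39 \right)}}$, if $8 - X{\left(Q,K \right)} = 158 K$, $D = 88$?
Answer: $i \sqrt{2521} \approx 50.21 i$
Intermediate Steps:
$X{\left(Q,K \right)} = 8 - 158 K$
$\sqrt{-8691 + X{\left(D,-39 \right)}} = \sqrt{-8691 + \left(8 - -6162\right)} = \sqrt{-8691 + \left(8 + 6162\right)} = \sqrt{-8691 + 6170} = \sqrt{-2521} = i \sqrt{2521}$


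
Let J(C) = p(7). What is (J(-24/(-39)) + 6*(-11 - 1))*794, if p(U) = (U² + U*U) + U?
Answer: 26202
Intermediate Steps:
p(U) = U + 2*U² (p(U) = (U² + U²) + U = 2*U² + U = U + 2*U²)
J(C) = 105 (J(C) = 7*(1 + 2*7) = 7*(1 + 14) = 7*15 = 105)
(J(-24/(-39)) + 6*(-11 - 1))*794 = (105 + 6*(-11 - 1))*794 = (105 + 6*(-12))*794 = (105 - 72)*794 = 33*794 = 26202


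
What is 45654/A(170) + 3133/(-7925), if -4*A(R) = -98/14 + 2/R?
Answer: 20502140333/784575 ≈ 26132.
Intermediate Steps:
A(R) = 7/4 - 1/(2*R) (A(R) = -(-98/14 + 2/R)/4 = -(-98*1/14 + 2/R)/4 = -(-7 + 2/R)/4 = 7/4 - 1/(2*R))
45654/A(170) + 3133/(-7925) = 45654/(((¼)*(-2 + 7*170)/170)) + 3133/(-7925) = 45654/(((¼)*(1/170)*(-2 + 1190))) + 3133*(-1/7925) = 45654/(((¼)*(1/170)*1188)) - 3133/7925 = 45654/(297/170) - 3133/7925 = 45654*(170/297) - 3133/7925 = 2587060/99 - 3133/7925 = 20502140333/784575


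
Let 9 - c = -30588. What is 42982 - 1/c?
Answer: 1315120253/30597 ≈ 42982.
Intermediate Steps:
c = 30597 (c = 9 - 1*(-30588) = 9 + 30588 = 30597)
42982 - 1/c = 42982 - 1/30597 = 1315120253/30597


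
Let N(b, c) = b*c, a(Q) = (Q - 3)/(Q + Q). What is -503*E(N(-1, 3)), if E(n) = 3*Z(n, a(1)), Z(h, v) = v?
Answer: 1509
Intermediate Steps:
a(Q) = (-3 + Q)/(2*Q) (a(Q) = (-3 + Q)/((2*Q)) = (-3 + Q)*(1/(2*Q)) = (-3 + Q)/(2*Q))
E(n) = -3 (E(n) = 3*((½)*(-3 + 1)/1) = 3*((½)*1*(-2)) = 3*(-1) = -3)
-503*E(N(-1, 3)) = -503*(-3) = 1509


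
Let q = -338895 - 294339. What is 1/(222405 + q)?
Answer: -1/410829 ≈ -2.4341e-6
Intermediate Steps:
q = -633234
1/(222405 + q) = 1/(222405 - 633234) = 1/(-410829) = -1/410829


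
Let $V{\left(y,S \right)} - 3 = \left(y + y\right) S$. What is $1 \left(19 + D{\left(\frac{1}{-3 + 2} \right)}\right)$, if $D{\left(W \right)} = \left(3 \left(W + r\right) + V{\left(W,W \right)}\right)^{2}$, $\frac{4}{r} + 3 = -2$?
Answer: $\frac{479}{25} \approx 19.16$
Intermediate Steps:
$r = - \frac{4}{5}$ ($r = \frac{4}{-3 - 2} = \frac{4}{-5} = 4 \left(- \frac{1}{5}\right) = - \frac{4}{5} \approx -0.8$)
$V{\left(y,S \right)} = 3 + 2 S y$ ($V{\left(y,S \right)} = 3 + \left(y + y\right) S = 3 + 2 y S = 3 + 2 S y$)
$D{\left(W \right)} = \left(\frac{3}{5} + 2 W^{2} + 3 W\right)^{2}$ ($D{\left(W \right)} = \left(3 \left(W - \frac{4}{5}\right) + \left(3 + 2 W W\right)\right)^{2} = \left(3 \left(- \frac{4}{5} + W\right) + \left(3 + 2 W^{2}\right)\right)^{2} = \left(\left(- \frac{12}{5} + 3 W\right) + \left(3 + 2 W^{2}\right)\right)^{2} = \left(\frac{3}{5} + 2 W^{2} + 3 W\right)^{2}$)
$1 \left(19 + D{\left(\frac{1}{-3 + 2} \right)}\right) = 1 \left(19 + \frac{\left(3 + 10 \left(\frac{1}{-3 + 2}\right)^{2} + \frac{15}{-3 + 2}\right)^{2}}{25}\right) = 1 \left(19 + \frac{\left(3 + 10 \left(\frac{1}{-1}\right)^{2} + \frac{15}{-1}\right)^{2}}{25}\right) = 1 \left(19 + \frac{\left(3 + 10 \left(-1\right)^{2} + 15 \left(-1\right)\right)^{2}}{25}\right) = 1 \left(19 + \frac{\left(3 + 10 \cdot 1 - 15\right)^{2}}{25}\right) = 1 \left(19 + \frac{\left(3 + 10 - 15\right)^{2}}{25}\right) = 1 \left(19 + \frac{\left(-2\right)^{2}}{25}\right) = 1 \left(19 + \frac{1}{25} \cdot 4\right) = 1 \left(19 + \frac{4}{25}\right) = 1 \cdot \frac{479}{25} = \frac{479}{25}$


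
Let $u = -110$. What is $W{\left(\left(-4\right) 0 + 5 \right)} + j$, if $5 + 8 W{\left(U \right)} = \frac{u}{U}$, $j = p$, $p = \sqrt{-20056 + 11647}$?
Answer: $- \frac{27}{8} + i \sqrt{8409} \approx -3.375 + 91.701 i$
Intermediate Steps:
$p = i \sqrt{8409}$ ($p = \sqrt{-8409} = i \sqrt{8409} \approx 91.701 i$)
$j = i \sqrt{8409} \approx 91.701 i$
$W{\left(U \right)} = - \frac{5}{8} - \frac{55}{4 U}$ ($W{\left(U \right)} = - \frac{5}{8} + \frac{\left(-110\right) \frac{1}{U}}{8} = - \frac{5}{8} - \frac{55}{4 U}$)
$W{\left(\left(-4\right) 0 + 5 \right)} + j = \frac{5 \left(-22 - \left(\left(-4\right) 0 + 5\right)\right)}{8 \left(\left(-4\right) 0 + 5\right)} + i \sqrt{8409} = \frac{5 \left(-22 - \left(0 + 5\right)\right)}{8 \left(0 + 5\right)} + i \sqrt{8409} = \frac{5 \left(-22 - 5\right)}{8 \cdot 5} + i \sqrt{8409} = \frac{5}{8} \cdot \frac{1}{5} \left(-22 - 5\right) + i \sqrt{8409} = \frac{5}{8} \cdot \frac{1}{5} \left(-27\right) + i \sqrt{8409} = - \frac{27}{8} + i \sqrt{8409}$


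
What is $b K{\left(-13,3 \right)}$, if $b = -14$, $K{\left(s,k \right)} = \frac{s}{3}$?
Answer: $\frac{182}{3} \approx 60.667$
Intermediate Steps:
$K{\left(s,k \right)} = \frac{s}{3}$ ($K{\left(s,k \right)} = s \frac{1}{3} = \frac{s}{3}$)
$b K{\left(-13,3 \right)} = - 14 \cdot \frac{1}{3} \left(-13\right) = \left(-14\right) \left(- \frac{13}{3}\right) = \frac{182}{3}$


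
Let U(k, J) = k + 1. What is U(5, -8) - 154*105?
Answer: -16164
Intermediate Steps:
U(k, J) = 1 + k
U(5, -8) - 154*105 = (1 + 5) - 154*105 = 6 - 16170 = -16164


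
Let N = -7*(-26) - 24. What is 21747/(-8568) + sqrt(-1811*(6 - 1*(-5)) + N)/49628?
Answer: -7249/2856 + I*sqrt(19763)/49628 ≈ -2.5382 + 0.0028327*I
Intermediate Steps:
N = 158 (N = 182 - 24 = 158)
21747/(-8568) + sqrt(-1811*(6 - 1*(-5)) + N)/49628 = 21747/(-8568) + sqrt(-1811*(6 - 1*(-5)) + 158)/49628 = 21747*(-1/8568) + sqrt(-1811*(6 + 5) + 158)*(1/49628) = -7249/2856 + sqrt(-1811*11 + 158)*(1/49628) = -7249/2856 + sqrt(-19921 + 158)*(1/49628) = -7249/2856 + sqrt(-19763)*(1/49628) = -7249/2856 + (I*sqrt(19763))*(1/49628) = -7249/2856 + I*sqrt(19763)/49628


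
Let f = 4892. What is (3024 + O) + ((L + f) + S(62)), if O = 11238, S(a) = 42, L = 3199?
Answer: 22395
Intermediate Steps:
(3024 + O) + ((L + f) + S(62)) = (3024 + 11238) + ((3199 + 4892) + 42) = 14262 + (8091 + 42) = 14262 + 8133 = 22395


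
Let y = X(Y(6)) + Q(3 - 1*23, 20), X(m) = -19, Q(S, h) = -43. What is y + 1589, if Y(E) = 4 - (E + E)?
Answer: 1527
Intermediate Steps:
Y(E) = 4 - 2*E
y = -62 (y = -19 - 43 = -62)
y + 1589 = -62 + 1589 = 1527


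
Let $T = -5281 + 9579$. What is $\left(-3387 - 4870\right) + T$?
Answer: $-3959$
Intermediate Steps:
$T = 4298$
$\left(-3387 - 4870\right) + T = \left(-3387 - 4870\right) + 4298 = -8257 + 4298 = -3959$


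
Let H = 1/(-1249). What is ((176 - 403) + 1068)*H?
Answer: -841/1249 ≈ -0.67334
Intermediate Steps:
H = -1/1249 ≈ -0.00080064
((176 - 403) + 1068)*H = ((176 - 403) + 1068)*(-1/1249) = (-227 + 1068)*(-1/1249) = 841*(-1/1249) = -841/1249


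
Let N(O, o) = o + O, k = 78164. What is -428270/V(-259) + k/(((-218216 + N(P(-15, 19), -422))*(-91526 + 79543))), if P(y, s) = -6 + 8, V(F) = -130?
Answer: 28050777193152/8514724361 ≈ 3294.4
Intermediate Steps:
P(y, s) = 2
N(O, o) = O + o
-428270/V(-259) + k/(((-218216 + N(P(-15, 19), -422))*(-91526 + 79543))) = -428270/(-130) + 78164/(((-218216 + (2 - 422))*(-91526 + 79543))) = -428270*(-1/130) + 78164/(((-218216 - 420)*(-11983))) = 42827/13 + 78164/((-218636*(-11983))) = 42827/13 + 78164/2619915188 = 42827/13 + 78164*(1/2619915188) = 42827/13 + 19541/654978797 = 28050777193152/8514724361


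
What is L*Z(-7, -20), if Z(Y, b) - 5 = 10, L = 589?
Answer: 8835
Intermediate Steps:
Z(Y, b) = 15 (Z(Y, b) = 5 + 10 = 15)
L*Z(-7, -20) = 589*15 = 8835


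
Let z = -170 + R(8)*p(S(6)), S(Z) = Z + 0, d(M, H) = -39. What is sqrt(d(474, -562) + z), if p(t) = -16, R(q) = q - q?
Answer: I*sqrt(209) ≈ 14.457*I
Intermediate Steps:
R(q) = 0
S(Z) = Z
z = -170 (z = -170 + 0*(-16) = -170 + 0 = -170)
sqrt(d(474, -562) + z) = sqrt(-39 - 170) = sqrt(-209) = I*sqrt(209)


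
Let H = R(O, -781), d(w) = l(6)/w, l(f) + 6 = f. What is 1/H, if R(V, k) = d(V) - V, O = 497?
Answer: -1/497 ≈ -0.0020121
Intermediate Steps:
l(f) = -6 + f
d(w) = 0 (d(w) = (-6 + 6)/w = 0/w = 0)
R(V, k) = -V (R(V, k) = 0 - V = -V)
H = -497 (H = -1*497 = -497)
1/H = 1/(-497) = -1/497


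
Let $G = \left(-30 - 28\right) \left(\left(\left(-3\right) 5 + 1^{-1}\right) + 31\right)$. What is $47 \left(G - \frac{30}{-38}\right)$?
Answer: $- \frac{879793}{19} \approx -46305.0$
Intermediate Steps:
$G = -986$ ($G = - 58 \left(\left(-15 + 1\right) + 31\right) = - 58 \left(-14 + 31\right) = \left(-58\right) 17 = -986$)
$47 \left(G - \frac{30}{-38}\right) = 47 \left(-986 - \frac{30}{-38}\right) = 47 \left(-986 - - \frac{15}{19}\right) = 47 \left(-986 + \frac{15}{19}\right) = 47 \left(- \frac{18719}{19}\right) = - \frac{879793}{19}$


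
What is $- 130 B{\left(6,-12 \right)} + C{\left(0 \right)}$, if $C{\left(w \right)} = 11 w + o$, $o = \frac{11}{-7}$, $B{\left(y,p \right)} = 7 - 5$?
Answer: $- \frac{1831}{7} \approx -261.57$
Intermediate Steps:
$B{\left(y,p \right)} = 2$ ($B{\left(y,p \right)} = 7 - 5 = 2$)
$o = - \frac{11}{7}$ ($o = 11 \left(- \frac{1}{7}\right) = - \frac{11}{7} \approx -1.5714$)
$C{\left(w \right)} = - \frac{11}{7} + 11 w$ ($C{\left(w \right)} = 11 w - \frac{11}{7} = - \frac{11}{7} + 11 w$)
$- 130 B{\left(6,-12 \right)} + C{\left(0 \right)} = \left(-130\right) 2 + \left(- \frac{11}{7} + 11 \cdot 0\right) = -260 + \left(- \frac{11}{7} + 0\right) = -260 - \frac{11}{7} = - \frac{1831}{7}$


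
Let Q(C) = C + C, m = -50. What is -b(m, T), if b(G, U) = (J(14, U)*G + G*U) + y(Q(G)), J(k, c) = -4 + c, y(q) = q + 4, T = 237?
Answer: 23596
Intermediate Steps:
Q(C) = 2*C
y(q) = 4 + q
b(G, U) = 4 + 2*G + G*U + G*(-4 + U) (b(G, U) = ((-4 + U)*G + G*U) + (4 + 2*G) = (G*(-4 + U) + G*U) + (4 + 2*G) = (G*U + G*(-4 + U)) + (4 + 2*G) = 4 + 2*G + G*U + G*(-4 + U))
-b(m, T) = -(4 - 2*(-50) + 2*(-50)*237) = -(4 + 100 - 23700) = -1*(-23596) = 23596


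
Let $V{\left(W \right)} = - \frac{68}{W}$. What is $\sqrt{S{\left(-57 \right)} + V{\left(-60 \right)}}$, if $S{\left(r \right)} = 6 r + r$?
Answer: $\frac{4 i \sqrt{5595}}{15} \approx 19.947 i$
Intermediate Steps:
$S{\left(r \right)} = 7 r$
$\sqrt{S{\left(-57 \right)} + V{\left(-60 \right)}} = \sqrt{7 \left(-57\right) - \frac{68}{-60}} = \sqrt{-399 - - \frac{17}{15}} = \sqrt{-399 + \frac{17}{15}} = \sqrt{- \frac{5968}{15}} = \frac{4 i \sqrt{5595}}{15}$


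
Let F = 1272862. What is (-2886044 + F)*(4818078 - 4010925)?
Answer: -1302084690846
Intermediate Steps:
(-2886044 + F)*(4818078 - 4010925) = (-2886044 + 1272862)*(4818078 - 4010925) = -1613182*807153 = -1302084690846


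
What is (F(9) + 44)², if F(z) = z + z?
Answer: 3844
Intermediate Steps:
F(z) = 2*z
(F(9) + 44)² = (2*9 + 44)² = (18 + 44)² = 62² = 3844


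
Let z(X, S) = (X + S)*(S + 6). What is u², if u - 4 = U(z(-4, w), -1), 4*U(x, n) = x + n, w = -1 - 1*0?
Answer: 25/4 ≈ 6.2500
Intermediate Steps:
w = -1 (w = -1 + 0 = -1)
z(X, S) = (6 + S)*(S + X) (z(X, S) = (S + X)*(6 + S) = (6 + S)*(S + X))
U(x, n) = n/4 + x/4 (U(x, n) = (x + n)/4 = (n + x)/4 = n/4 + x/4)
u = -5/2 (u = 4 + ((¼)*(-1) + ((-1)² + 6*(-1) + 6*(-4) - 1*(-4))/4) = 4 + (-¼ + (1 - 6 - 24 + 4)/4) = 4 + (-¼ + (¼)*(-25)) = 4 + (-¼ - 25/4) = 4 - 13/2 = -5/2 ≈ -2.5000)
u² = (-5/2)² = 25/4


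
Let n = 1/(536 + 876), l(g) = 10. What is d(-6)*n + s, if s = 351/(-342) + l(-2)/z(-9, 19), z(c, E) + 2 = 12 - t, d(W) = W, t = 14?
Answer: -47359/13414 ≈ -3.5306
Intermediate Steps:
z(c, E) = -4 (z(c, E) = -2 + (12 - 1*14) = -2 + (12 - 14) = -2 - 2 = -4)
s = -67/19 (s = 351/(-342) + 10/(-4) = 351*(-1/342) + 10*(-¼) = -39/38 - 5/2 = -67/19 ≈ -3.5263)
n = 1/1412 ≈ 0.00070821
d(-6)*n + s = -6*1/1412 - 67/19 = -3/706 - 67/19 = -47359/13414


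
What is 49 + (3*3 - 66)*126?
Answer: -7133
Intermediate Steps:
49 + (3*3 - 66)*126 = 49 + (9 - 66)*126 = 49 - 57*126 = 49 - 7182 = -7133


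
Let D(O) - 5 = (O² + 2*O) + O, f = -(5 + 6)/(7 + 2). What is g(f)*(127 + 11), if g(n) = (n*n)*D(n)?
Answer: 1274614/2187 ≈ 582.81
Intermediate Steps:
f = -11/9 ≈ -1.2222
D(O) = 5 + O² + 3*O (D(O) = 5 + ((O² + 2*O) + O) = 5 + (O² + 3*O) = 5 + O² + 3*O)
g(n) = n²*(5 + n² + 3*n) (g(n) = (n*n)*(5 + n² + 3*n) = n²*(5 + n² + 3*n))
g(f)*(127 + 11) = ((-11/9)²*(5 + (-11/9)² + 3*(-11/9)))*(127 + 11) = (121*(5 + 121/81 - 11/3)/81)*138 = ((121/81)*(229/81))*138 = (27709/6561)*138 = 1274614/2187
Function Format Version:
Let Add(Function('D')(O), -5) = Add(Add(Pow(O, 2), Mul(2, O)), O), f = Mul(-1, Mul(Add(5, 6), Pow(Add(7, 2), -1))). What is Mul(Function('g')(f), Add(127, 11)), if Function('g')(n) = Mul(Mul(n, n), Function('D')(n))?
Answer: Rational(1274614, 2187) ≈ 582.81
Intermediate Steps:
f = Rational(-11, 9) (f = Mul(-1, Mul(11, Pow(9, -1))) = Mul(-1, Mul(11, Rational(1, 9))) = Mul(-1, Rational(11, 9)) = Rational(-11, 9) ≈ -1.2222)
Function('D')(O) = Add(5, Pow(O, 2), Mul(3, O)) (Function('D')(O) = Add(5, Add(Add(Pow(O, 2), Mul(2, O)), O)) = Add(5, Add(Pow(O, 2), Mul(3, O))) = Add(5, Pow(O, 2), Mul(3, O)))
Function('g')(n) = Mul(Pow(n, 2), Add(5, Pow(n, 2), Mul(3, n))) (Function('g')(n) = Mul(Mul(n, n), Add(5, Pow(n, 2), Mul(3, n))) = Mul(Pow(n, 2), Add(5, Pow(n, 2), Mul(3, n))))
Mul(Function('g')(f), Add(127, 11)) = Mul(Mul(Pow(Rational(-11, 9), 2), Add(5, Pow(Rational(-11, 9), 2), Mul(3, Rational(-11, 9)))), Add(127, 11)) = Mul(Mul(Rational(121, 81), Add(5, Rational(121, 81), Rational(-11, 3))), 138) = Mul(Mul(Rational(121, 81), Rational(229, 81)), 138) = Mul(Rational(27709, 6561), 138) = Rational(1274614, 2187)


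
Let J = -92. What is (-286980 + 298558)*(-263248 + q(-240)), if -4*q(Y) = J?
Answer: -3047619050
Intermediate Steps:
q(Y) = 23 (q(Y) = -¼*(-92) = 23)
(-286980 + 298558)*(-263248 + q(-240)) = (-286980 + 298558)*(-263248 + 23) = 11578*(-263225) = -3047619050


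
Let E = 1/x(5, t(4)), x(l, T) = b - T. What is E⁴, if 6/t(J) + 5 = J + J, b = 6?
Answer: 1/256 ≈ 0.0039063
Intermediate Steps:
t(J) = 6/(-5 + 2*J) (t(J) = 6/(-5 + (J + J)) = 6/(-5 + 2*J))
x(l, T) = 6 - T
E = ¼ (E = 1/(6 - 6/(-5 + 2*4)) = 1/(6 - 6/(-5 + 8)) = 1/(6 - 6/3) = 1/(6 - 1*2) = 1/(6 - 2) = 1/4 = ¼ ≈ 0.25000)
E⁴ = (¼)⁴ = 1/256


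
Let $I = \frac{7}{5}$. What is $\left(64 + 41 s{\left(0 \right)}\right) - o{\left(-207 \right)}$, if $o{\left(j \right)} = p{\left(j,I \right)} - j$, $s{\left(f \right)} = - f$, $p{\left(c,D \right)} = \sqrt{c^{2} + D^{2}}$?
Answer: $-143 - \frac{\sqrt{1071274}}{5} \approx -350.0$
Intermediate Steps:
$I = \frac{7}{5}$ ($I = 7 \cdot \frac{1}{5} = \frac{7}{5} \approx 1.4$)
$p{\left(c,D \right)} = \sqrt{D^{2} + c^{2}}$
$o{\left(j \right)} = \sqrt{\frac{49}{25} + j^{2}} - j$ ($o{\left(j \right)} = \sqrt{\left(\frac{7}{5}\right)^{2} + j^{2}} - j = \sqrt{\frac{49}{25} + j^{2}} - j$)
$\left(64 + 41 s{\left(0 \right)}\right) - o{\left(-207 \right)} = \left(64 + 41 \left(\left(-1\right) 0\right)\right) - \left(\left(-1\right) \left(-207\right) + \frac{\sqrt{49 + 25 \left(-207\right)^{2}}}{5}\right) = \left(64 + 41 \cdot 0\right) - \left(207 + \frac{\sqrt{49 + 25 \cdot 42849}}{5}\right) = \left(64 + 0\right) - \left(207 + \frac{\sqrt{49 + 1071225}}{5}\right) = 64 - \left(207 + \frac{\sqrt{1071274}}{5}\right) = -143 - \frac{\sqrt{1071274}}{5}$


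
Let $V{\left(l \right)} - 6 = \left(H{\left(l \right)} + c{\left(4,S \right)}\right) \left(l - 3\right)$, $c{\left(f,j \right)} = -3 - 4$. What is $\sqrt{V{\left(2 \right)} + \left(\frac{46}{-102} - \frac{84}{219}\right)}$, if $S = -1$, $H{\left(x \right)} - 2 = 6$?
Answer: $\frac{2 \sqrt{14434071}}{3723} \approx 2.0409$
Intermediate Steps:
$H{\left(x \right)} = 8$ ($H{\left(x \right)} = 2 + 6 = 8$)
$c{\left(f,j \right)} = -7$ ($c{\left(f,j \right)} = -3 - 4 = -7$)
$V{\left(l \right)} = 3 + l$ ($V{\left(l \right)} = 6 + \left(8 - 7\right) \left(l - 3\right) = 6 + 1 \left(-3 + l\right) = 6 + \left(-3 + l\right) = 3 + l$)
$\sqrt{V{\left(2 \right)} + \left(\frac{46}{-102} - \frac{84}{219}\right)} = \sqrt{\left(3 + 2\right) + \left(\frac{46}{-102} - \frac{84}{219}\right)} = \sqrt{5 + \left(46 \left(- \frac{1}{102}\right) - \frac{28}{73}\right)} = \sqrt{5 - \frac{3107}{3723}} = \sqrt{\frac{15508}{3723}} = \frac{2 \sqrt{14434071}}{3723}$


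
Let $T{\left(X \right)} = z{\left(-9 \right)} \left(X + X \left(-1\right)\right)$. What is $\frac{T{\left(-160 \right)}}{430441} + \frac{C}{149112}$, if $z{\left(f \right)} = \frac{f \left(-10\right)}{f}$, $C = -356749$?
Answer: $- \frac{356749}{149112} \approx -2.3925$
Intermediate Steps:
$z{\left(f \right)} = -10$ ($z{\left(f \right)} = \frac{\left(-10\right) f}{f} = -10$)
$T{\left(X \right)} = 0$ ($T{\left(X \right)} = - 10 \left(X + X \left(-1\right)\right) = - 10 \left(X - X\right) = \left(-10\right) 0 = 0$)
$\frac{T{\left(-160 \right)}}{430441} + \frac{C}{149112} = \frac{0}{430441} - \frac{356749}{149112} = 0 \cdot \frac{1}{430441} - \frac{356749}{149112} = 0 - \frac{356749}{149112} = - \frac{356749}{149112}$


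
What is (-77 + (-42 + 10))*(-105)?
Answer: 11445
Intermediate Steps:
(-77 + (-42 + 10))*(-105) = (-77 - 32)*(-105) = -109*(-105) = 11445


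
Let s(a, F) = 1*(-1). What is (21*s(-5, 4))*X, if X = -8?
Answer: 168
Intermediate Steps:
s(a, F) = -1
(21*s(-5, 4))*X = (21*(-1))*(-8) = -21*(-8) = 168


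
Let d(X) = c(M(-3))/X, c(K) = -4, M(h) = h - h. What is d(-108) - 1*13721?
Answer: -370466/27 ≈ -13721.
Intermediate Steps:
M(h) = 0
d(X) = -4/X
d(-108) - 1*13721 = -4/(-108) - 1*13721 = -4*(-1/108) - 13721 = 1/27 - 13721 = -370466/27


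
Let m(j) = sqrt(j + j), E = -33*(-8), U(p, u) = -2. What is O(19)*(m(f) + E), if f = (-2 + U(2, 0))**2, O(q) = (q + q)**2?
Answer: 381216 + 5776*sqrt(2) ≈ 3.8938e+5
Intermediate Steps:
O(q) = 4*q**2 (O(q) = (2*q)**2 = 4*q**2)
E = 264
f = 16 (f = (-2 - 2)**2 = (-4)**2 = 16)
m(j) = sqrt(2)*sqrt(j) (m(j) = sqrt(2*j) = sqrt(2)*sqrt(j))
O(19)*(m(f) + E) = (4*19**2)*(sqrt(2)*sqrt(16) + 264) = (4*361)*(sqrt(2)*4 + 264) = 1444*(4*sqrt(2) + 264) = 1444*(264 + 4*sqrt(2)) = 381216 + 5776*sqrt(2)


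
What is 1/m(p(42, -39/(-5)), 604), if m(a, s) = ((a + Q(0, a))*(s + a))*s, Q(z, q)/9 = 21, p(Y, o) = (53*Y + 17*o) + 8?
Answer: 25/114634146936 ≈ 2.1809e-10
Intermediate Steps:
p(Y, o) = 8 + 17*o + 53*Y (p(Y, o) = (17*o + 53*Y) + 8 = 8 + 17*o + 53*Y)
Q(z, q) = 189 (Q(z, q) = 9*21 = 189)
m(a, s) = s*(189 + a)*(a + s) (m(a, s) = ((a + 189)*(s + a))*s = ((189 + a)*(a + s))*s = s*(189 + a)*(a + s))
1/m(p(42, -39/(-5)), 604) = 1/(604*((8 + 17*(-39/(-5)) + 53*42)² + 189*(8 + 17*(-39/(-5)) + 53*42) + 189*604 + (8 + 17*(-39/(-5)) + 53*42)*604)) = 1/(604*((8 + 17*(-39*(-⅕)) + 2226)² + 189*(8 + 17*(-39*(-⅕)) + 2226) + 114156 + (8 + 17*(-39*(-⅕)) + 2226)*604)) = 1/(604*((8 + 17*(39/5) + 2226)² + 189*(8 + 17*(39/5) + 2226) + 114156 + (8 + 17*(39/5) + 2226)*604)) = 1/(604*((8 + 663/5 + 2226)² + 189*(8 + 663/5 + 2226) + 114156 + (8 + 663/5 + 2226)*604)) = 1/(604*((11833/5)² + 189*(11833/5) + 114156 + (11833/5)*604)) = 1/(604*(140019889/25 + 2236437/5 + 114156 + 7147132/5)) = 1/(604*(189791634/25)) = 1/(114634146936/25) = 25/114634146936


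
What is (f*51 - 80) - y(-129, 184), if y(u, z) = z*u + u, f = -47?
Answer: 21388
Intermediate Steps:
y(u, z) = u + u*z (y(u, z) = u*z + u = u + u*z)
(f*51 - 80) - y(-129, 184) = (-47*51 - 80) - (-129)*(1 + 184) = (-2397 - 80) - (-129)*185 = -2477 - 1*(-23865) = -2477 + 23865 = 21388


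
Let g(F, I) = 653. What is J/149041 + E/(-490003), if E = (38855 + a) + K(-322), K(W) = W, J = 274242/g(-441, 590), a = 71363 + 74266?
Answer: -17788961280500/47688940741319 ≈ -0.37302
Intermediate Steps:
a = 145629
J = 274242/653 ≈ 419.97
E = 184162 (E = (38855 + 145629) - 322 = 184484 - 322 = 184162)
J/149041 + E/(-490003) = (274242/653)/149041 + 184162/(-490003) = (274242/653)*(1/149041) + 184162*(-1/490003) = 274242/97323773 - 184162/490003 = -17788961280500/47688940741319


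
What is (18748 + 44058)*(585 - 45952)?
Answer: -2849319802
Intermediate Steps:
(18748 + 44058)*(585 - 45952) = 62806*(-45367) = -2849319802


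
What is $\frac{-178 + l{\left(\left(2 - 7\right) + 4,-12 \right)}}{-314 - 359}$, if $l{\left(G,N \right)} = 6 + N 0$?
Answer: $\frac{172}{673} \approx 0.25557$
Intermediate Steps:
$l{\left(G,N \right)} = 6$ ($l{\left(G,N \right)} = 6 + 0 = 6$)
$\frac{-178 + l{\left(\left(2 - 7\right) + 4,-12 \right)}}{-314 - 359} = \frac{-178 + 6}{-314 - 359} = - \frac{172}{-673} = \left(-172\right) \left(- \frac{1}{673}\right) = \frac{172}{673}$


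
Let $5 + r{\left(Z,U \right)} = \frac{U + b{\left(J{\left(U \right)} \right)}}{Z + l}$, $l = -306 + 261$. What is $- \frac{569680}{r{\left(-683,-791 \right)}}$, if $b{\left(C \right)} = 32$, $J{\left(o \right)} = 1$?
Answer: $\frac{414727040}{2881} \approx 1.4395 \cdot 10^{5}$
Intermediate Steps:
$l = -45$
$r{\left(Z,U \right)} = -5 + \frac{32 + U}{-45 + Z}$ ($r{\left(Z,U \right)} = -5 + \frac{U + 32}{Z - 45} = -5 + \frac{32 + U}{-45 + Z}$)
$- \frac{569680}{r{\left(-683,-791 \right)}} = - \frac{569680}{\frac{1}{-45 - 683} \left(257 - 791 - -3415\right)} = - \frac{569680}{\frac{1}{-728} \left(257 - 791 + 3415\right)} = - \frac{569680}{\left(- \frac{1}{728}\right) 2881} = - \frac{569680}{- \frac{2881}{728}} = \left(-569680\right) \left(- \frac{728}{2881}\right) = \frac{414727040}{2881}$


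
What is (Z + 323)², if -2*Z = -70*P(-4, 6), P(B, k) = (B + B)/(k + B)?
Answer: 33489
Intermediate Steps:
P(B, k) = 2*B/(B + k) (P(B, k) = (2*B)/(B + k) = 2*B/(B + k))
Z = -140 (Z = -(-35)*2*(-4)/(-4 + 6) = -(-35)*2*(-4)/2 = -(-35)*2*(-4)*(½) = -(-35)*(-4) = -½*280 = -140)
(Z + 323)² = (-140 + 323)² = 183² = 33489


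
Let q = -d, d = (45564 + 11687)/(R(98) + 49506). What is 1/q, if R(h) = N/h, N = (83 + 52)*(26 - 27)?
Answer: -4851453/5610598 ≈ -0.86469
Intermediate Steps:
N = -135 (N = 135*(-1) = -135)
R(h) = -135/h
d = 5610598/4851453 (d = (45564 + 11687)/(-135/98 + 49506) = 57251/(-135*1/98 + 49506) = 57251/(-135/98 + 49506) = 57251/(4851453/98) = 57251*(98/4851453) = 5610598/4851453 ≈ 1.1565)
q = -5610598/4851453 (q = -1*5610598/4851453 = -5610598/4851453 ≈ -1.1565)
1/q = 1/(-5610598/4851453) = -4851453/5610598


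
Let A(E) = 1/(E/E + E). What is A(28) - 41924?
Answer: -1215795/29 ≈ -41924.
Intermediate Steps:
A(E) = 1/(1 + E)
A(28) - 41924 = 1/(1 + 28) - 41924 = 1/29 - 41924 = -1215795/29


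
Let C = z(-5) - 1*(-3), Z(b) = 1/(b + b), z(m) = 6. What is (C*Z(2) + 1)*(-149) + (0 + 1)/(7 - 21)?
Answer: -13561/28 ≈ -484.32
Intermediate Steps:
Z(b) = 1/(2*b)
C = 9 (C = 6 - 1*(-3) = 6 + 3 = 9)
(C*Z(2) + 1)*(-149) + (0 + 1)/(7 - 21) = (9*((½)/2) + 1)*(-149) + (0 + 1)/(7 - 21) = (9*((½)*(½)) + 1)*(-149) + 1/(-14) = (9*(¼) + 1)*(-149) + 1*(-1/14) = (9/4 + 1)*(-149) - 1/14 = (13/4)*(-149) - 1/14 = -1937/4 - 1/14 = -13561/28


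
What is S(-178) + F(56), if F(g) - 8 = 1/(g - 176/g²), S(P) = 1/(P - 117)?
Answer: 5184851/646935 ≈ 8.0145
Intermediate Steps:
S(P) = 1/(-117 + P)
F(g) = 8 + 1/(g - 176/g²)
S(-178) + F(56) = 1/(-117 - 178) + (-1408 + 56² + 8*56³)/(-176 + 56³) = 1/(-295) + (-1408 + 3136 + 8*175616)/(-176 + 175616) = -1/295 + (-1408 + 3136 + 1404928)/175440 = -1/295 + (1/175440)*1406656 = -1/295 + 87916/10965 = 5184851/646935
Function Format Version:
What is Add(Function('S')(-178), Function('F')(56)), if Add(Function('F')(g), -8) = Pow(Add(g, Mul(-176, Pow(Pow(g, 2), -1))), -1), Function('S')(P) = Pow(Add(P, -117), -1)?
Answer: Rational(5184851, 646935) ≈ 8.0145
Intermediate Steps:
Function('S')(P) = Pow(Add(-117, P), -1)
Function('F')(g) = Add(8, Pow(Add(g, Mul(-176, Pow(g, -2))), -1)) (Function('F')(g) = Add(8, Pow(Add(g, Mul(-176, Pow(Pow(g, 2), -1))), -1)) = Add(8, Pow(Add(g, Mul(-176, Pow(g, -2))), -1)))
Add(Function('S')(-178), Function('F')(56)) = Add(Pow(Add(-117, -178), -1), Mul(Pow(Add(-176, Pow(56, 3)), -1), Add(-1408, Pow(56, 2), Mul(8, Pow(56, 3))))) = Add(Pow(-295, -1), Mul(Pow(Add(-176, 175616), -1), Add(-1408, 3136, Mul(8, 175616)))) = Add(Rational(-1, 295), Mul(Pow(175440, -1), Add(-1408, 3136, 1404928))) = Add(Rational(-1, 295), Mul(Rational(1, 175440), 1406656)) = Add(Rational(-1, 295), Rational(87916, 10965)) = Rational(5184851, 646935)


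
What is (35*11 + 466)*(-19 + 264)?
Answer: 208495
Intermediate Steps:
(35*11 + 466)*(-19 + 264) = (385 + 466)*245 = 851*245 = 208495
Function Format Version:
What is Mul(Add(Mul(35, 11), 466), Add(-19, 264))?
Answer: 208495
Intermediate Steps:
Mul(Add(Mul(35, 11), 466), Add(-19, 264)) = Mul(Add(385, 466), 245) = Mul(851, 245) = 208495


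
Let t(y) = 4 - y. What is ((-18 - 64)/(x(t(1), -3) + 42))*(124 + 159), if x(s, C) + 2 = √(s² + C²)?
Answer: -464120/791 + 34809*√2/791 ≈ -524.52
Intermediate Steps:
x(s, C) = -2 + √(C² + s²) (x(s, C) = -2 + √(s² + C²) = -2 + √(C² + s²))
((-18 - 64)/(x(t(1), -3) + 42))*(124 + 159) = ((-18 - 64)/((-2 + √((-3)² + (4 - 1*1)²)) + 42))*(124 + 159) = -82/((-2 + √(9 + (4 - 1)²)) + 42)*283 = -82/((-2 + √(9 + 3²)) + 42)*283 = -82/((-2 + √(9 + 9)) + 42)*283 = -82/((-2 + √18) + 42)*283 = -82/((-2 + 3*√2) + 42)*283 = -82/(40 + 3*√2)*283 = -23206/(40 + 3*√2)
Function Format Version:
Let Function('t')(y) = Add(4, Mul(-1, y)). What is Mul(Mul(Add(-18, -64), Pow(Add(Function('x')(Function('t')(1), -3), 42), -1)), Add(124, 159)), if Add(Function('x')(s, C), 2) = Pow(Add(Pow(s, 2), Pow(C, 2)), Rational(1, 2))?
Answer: Add(Rational(-464120, 791), Mul(Rational(34809, 791), Pow(2, Rational(1, 2)))) ≈ -524.52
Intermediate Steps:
Function('x')(s, C) = Add(-2, Pow(Add(Pow(C, 2), Pow(s, 2)), Rational(1, 2))) (Function('x')(s, C) = Add(-2, Pow(Add(Pow(s, 2), Pow(C, 2)), Rational(1, 2))) = Add(-2, Pow(Add(Pow(C, 2), Pow(s, 2)), Rational(1, 2))))
Mul(Mul(Add(-18, -64), Pow(Add(Function('x')(Function('t')(1), -3), 42), -1)), Add(124, 159)) = Mul(Mul(Add(-18, -64), Pow(Add(Add(-2, Pow(Add(Pow(-3, 2), Pow(Add(4, Mul(-1, 1)), 2)), Rational(1, 2))), 42), -1)), Add(124, 159)) = Mul(Mul(-82, Pow(Add(Add(-2, Pow(Add(9, Pow(Add(4, -1), 2)), Rational(1, 2))), 42), -1)), 283) = Mul(Mul(-82, Pow(Add(Add(-2, Pow(Add(9, Pow(3, 2)), Rational(1, 2))), 42), -1)), 283) = Mul(Mul(-82, Pow(Add(Add(-2, Pow(Add(9, 9), Rational(1, 2))), 42), -1)), 283) = Mul(Mul(-82, Pow(Add(Add(-2, Pow(18, Rational(1, 2))), 42), -1)), 283) = Mul(Mul(-82, Pow(Add(Add(-2, Mul(3, Pow(2, Rational(1, 2)))), 42), -1)), 283) = Mul(Mul(-82, Pow(Add(40, Mul(3, Pow(2, Rational(1, 2)))), -1)), 283) = Mul(-23206, Pow(Add(40, Mul(3, Pow(2, Rational(1, 2)))), -1))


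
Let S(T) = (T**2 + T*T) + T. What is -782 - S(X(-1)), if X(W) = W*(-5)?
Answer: -837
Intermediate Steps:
X(W) = -5*W
S(T) = T + 2*T**2 (S(T) = (T**2 + T**2) + T = 2*T**2 + T = T + 2*T**2)
-782 - S(X(-1)) = -782 - (-5*(-1))*(1 + 2*(-5*(-1))) = -782 - 5*(1 + 2*5) = -782 - 5*(1 + 10) = -782 - 5*11 = -782 - 1*55 = -782 - 55 = -837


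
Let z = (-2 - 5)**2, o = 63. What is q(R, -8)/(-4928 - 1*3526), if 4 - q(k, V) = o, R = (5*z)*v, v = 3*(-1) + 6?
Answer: 59/8454 ≈ 0.0069789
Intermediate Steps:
v = 3 (v = -3 + 6 = 3)
z = 49 (z = (-7)**2 = 49)
R = 735 (R = (5*49)*3 = 245*3 = 735)
q(k, V) = -59 (q(k, V) = 4 - 1*63 = 4 - 63 = -59)
q(R, -8)/(-4928 - 1*3526) = -59/(-4928 - 1*3526) = -59/(-4928 - 3526) = -59/(-8454) = -59*(-1/8454) = 59/8454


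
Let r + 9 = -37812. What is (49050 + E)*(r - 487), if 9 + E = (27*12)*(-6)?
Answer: -1804191876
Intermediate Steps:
r = -37821 (r = -9 - 37812 = -37821)
E = -1953 (E = -9 + (27*12)*(-6) = -9 + 324*(-6) = -9 - 1944 = -1953)
(49050 + E)*(r - 487) = (49050 - 1953)*(-37821 - 487) = 47097*(-38308) = -1804191876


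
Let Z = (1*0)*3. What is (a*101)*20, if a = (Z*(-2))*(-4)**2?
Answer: 0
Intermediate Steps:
Z = 0 (Z = 0*3 = 0)
a = 0 (a = (0*(-2))*(-4)**2 = 0*16 = 0)
(a*101)*20 = (0*101)*20 = 0*20 = 0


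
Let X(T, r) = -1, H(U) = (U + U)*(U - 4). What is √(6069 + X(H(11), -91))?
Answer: 2*√1517 ≈ 77.897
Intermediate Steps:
H(U) = 2*U*(-4 + U) (H(U) = (2*U)*(-4 + U) = 2*U*(-4 + U))
√(6069 + X(H(11), -91)) = √(6069 - 1) = √6068 = 2*√1517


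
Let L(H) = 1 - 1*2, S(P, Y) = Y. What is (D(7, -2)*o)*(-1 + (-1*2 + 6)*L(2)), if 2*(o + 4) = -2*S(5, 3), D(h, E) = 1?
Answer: 35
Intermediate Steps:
L(H) = -1 (L(H) = 1 - 2 = -1)
o = -7 (o = -4 + (-2*3)/2 = -4 + (½)*(-6) = -4 - 3 = -7)
(D(7, -2)*o)*(-1 + (-1*2 + 6)*L(2)) = (1*(-7))*(-1 + (-1*2 + 6)*(-1)) = -7*(-1 + (-2 + 6)*(-1)) = -7*(-1 + 4*(-1)) = -7*(-1 - 4) = -7*(-5) = 35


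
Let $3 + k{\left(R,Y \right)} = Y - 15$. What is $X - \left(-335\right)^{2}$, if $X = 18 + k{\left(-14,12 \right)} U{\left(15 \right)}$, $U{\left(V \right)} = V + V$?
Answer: $-112387$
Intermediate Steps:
$U{\left(V \right)} = 2 V$
$k{\left(R,Y \right)} = -18 + Y$ ($k{\left(R,Y \right)} = -3 + \left(Y - 15\right) = -3 + \left(-15 + Y\right) = -18 + Y$)
$X = -162$ ($X = 18 + \left(-18 + 12\right) 2 \cdot 15 = 18 - 180 = -162$)
$X - \left(-335\right)^{2} = -162 - \left(-335\right)^{2} = -162 - 112225 = -112387$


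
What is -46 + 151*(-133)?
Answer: -20129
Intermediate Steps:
-46 + 151*(-133) = -46 - 20083 = -20129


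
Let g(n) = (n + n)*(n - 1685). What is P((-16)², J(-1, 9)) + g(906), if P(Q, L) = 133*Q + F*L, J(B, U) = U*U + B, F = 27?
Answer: -1375340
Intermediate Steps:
J(B, U) = B + U² (J(B, U) = U² + B = B + U²)
P(Q, L) = 27*L + 133*Q (P(Q, L) = 133*Q + 27*L = 27*L + 133*Q)
g(n) = 2*n*(-1685 + n) (g(n) = (2*n)*(-1685 + n) = 2*n*(-1685 + n))
P((-16)², J(-1, 9)) + g(906) = (27*(-1 + 9²) + 133*(-16)²) + 2*906*(-1685 + 906) = (27*(-1 + 81) + 133*256) + 2*906*(-779) = (27*80 + 34048) - 1411548 = (2160 + 34048) - 1411548 = 36208 - 1411548 = -1375340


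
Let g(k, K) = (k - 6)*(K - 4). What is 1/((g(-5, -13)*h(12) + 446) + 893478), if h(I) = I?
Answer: 1/896168 ≈ 1.1159e-6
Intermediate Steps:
g(k, K) = (-6 + k)*(-4 + K)
1/((g(-5, -13)*h(12) + 446) + 893478) = 1/(((24 - 6*(-13) - 4*(-5) - 13*(-5))*12 + 446) + 893478) = 1/(((24 + 78 + 20 + 65)*12 + 446) + 893478) = 1/((187*12 + 446) + 893478) = 1/((2244 + 446) + 893478) = 1/(2690 + 893478) = 1/896168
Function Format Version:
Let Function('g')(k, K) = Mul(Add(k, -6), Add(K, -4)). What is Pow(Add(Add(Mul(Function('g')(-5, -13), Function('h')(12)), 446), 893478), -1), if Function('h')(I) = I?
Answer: Rational(1, 896168) ≈ 1.1159e-6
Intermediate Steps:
Function('g')(k, K) = Mul(Add(-6, k), Add(-4, K))
Pow(Add(Add(Mul(Function('g')(-5, -13), Function('h')(12)), 446), 893478), -1) = Pow(Add(Add(Mul(Add(24, Mul(-6, -13), Mul(-4, -5), Mul(-13, -5)), 12), 446), 893478), -1) = Pow(Add(Add(Mul(Add(24, 78, 20, 65), 12), 446), 893478), -1) = Pow(Add(Add(Mul(187, 12), 446), 893478), -1) = Pow(Add(Add(2244, 446), 893478), -1) = Pow(Add(2690, 893478), -1) = Pow(896168, -1) = Rational(1, 896168)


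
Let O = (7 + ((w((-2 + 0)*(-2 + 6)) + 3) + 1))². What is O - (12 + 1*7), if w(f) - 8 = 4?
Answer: 510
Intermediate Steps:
w(f) = 12 (w(f) = 8 + 4 = 12)
O = 529 (O = (7 + ((12 + 3) + 1))² = (7 + (15 + 1))² = (7 + 16)² = 23² = 529)
O - (12 + 1*7) = 529 - (12 + 1*7) = 529 - (12 + 7) = 529 - 1*19 = 529 - 19 = 510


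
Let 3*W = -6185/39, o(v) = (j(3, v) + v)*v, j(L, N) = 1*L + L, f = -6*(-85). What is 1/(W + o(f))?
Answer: 117/30783535 ≈ 3.8007e-6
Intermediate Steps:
f = 510
j(L, N) = 2*L (j(L, N) = L + L = 2*L)
o(v) = v*(6 + v) (o(v) = (2*3 + v)*v = (6 + v)*v = v*(6 + v))
W = -6185/117 (W = (-6185/39)/3 = (-6185*1/39)/3 = (⅓)*(-6185/39) = -6185/117 ≈ -52.863)
1/(W + o(f)) = 1/(-6185/117 + 510*(6 + 510)) = 1/(-6185/117 + 510*516) = 1/(-6185/117 + 263160) = 1/(30783535/117) = 117/30783535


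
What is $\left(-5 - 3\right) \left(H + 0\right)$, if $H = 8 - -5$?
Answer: $-104$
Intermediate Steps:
$H = 13$ ($H = 8 + 5 = 13$)
$\left(-5 - 3\right) \left(H + 0\right) = \left(-5 - 3\right) \left(13 + 0\right) = \left(-8\right) 13 = -104$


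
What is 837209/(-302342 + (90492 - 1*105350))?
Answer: -837209/317200 ≈ -2.6394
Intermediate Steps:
837209/(-302342 + (90492 - 1*105350)) = 837209/(-302342 + (90492 - 105350)) = 837209/(-302342 - 14858) = 837209/(-317200) = 837209*(-1/317200) = -837209/317200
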